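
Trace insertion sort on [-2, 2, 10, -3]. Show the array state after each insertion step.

First element -2 is already 'sorted'
Insert 2: shifted 0 elements -> [-2, 2, 10, -3]
Insert 10: shifted 0 elements -> [-2, 2, 10, -3]
Insert -3: shifted 3 elements -> [-3, -2, 2, 10]


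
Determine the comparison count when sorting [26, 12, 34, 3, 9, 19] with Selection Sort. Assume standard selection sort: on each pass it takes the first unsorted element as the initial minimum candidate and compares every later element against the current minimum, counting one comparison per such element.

Pass 1: scan indices 1..5 for the minimum = 5 comparison(s); min is 3, place at index 0 -> [3, 12, 34, 26, 9, 19]
Pass 2: scan indices 2..5 for the minimum = 4 comparison(s); min is 9, place at index 1 -> [3, 9, 34, 26, 12, 19]
Pass 3: scan indices 3..5 for the minimum = 3 comparison(s); min is 12, place at index 2 -> [3, 9, 12, 26, 34, 19]
Pass 4: scan indices 4..5 for the minimum = 2 comparison(s); min is 19, place at index 3 -> [3, 9, 12, 19, 34, 26]
Pass 5: scan indices 5..5 for the minimum = 1 comparison(s); min is 26, place at index 4 -> [3, 9, 12, 19, 26, 34]
Selection sort always scans the whole unsorted suffix, so the count is (n-1) + (n-2) + ... + 1 = n(n-1)/2 = 6*5/2 = 15 regardless of the input order.
Total comparisons: 5 + 4 + 3 + 2 + 1 = 15


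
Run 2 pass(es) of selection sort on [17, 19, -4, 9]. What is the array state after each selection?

Pass 1: Select minimum -4 at index 2, swap -> [-4, 19, 17, 9]
Pass 2: Select minimum 9 at index 3, swap -> [-4, 9, 17, 19]


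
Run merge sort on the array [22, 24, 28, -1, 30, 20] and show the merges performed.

Divide and conquer:
  Merge [24] + [28] -> [24, 28]
  Merge [22] + [24, 28] -> [22, 24, 28]
  Merge [30] + [20] -> [20, 30]
  Merge [-1] + [20, 30] -> [-1, 20, 30]
  Merge [22, 24, 28] + [-1, 20, 30] -> [-1, 20, 22, 24, 28, 30]


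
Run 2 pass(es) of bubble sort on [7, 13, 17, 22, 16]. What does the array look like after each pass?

After pass 1: [7, 13, 17, 16, 22] (1 swaps)
After pass 2: [7, 13, 16, 17, 22] (1 swaps)
Total swaps: 2


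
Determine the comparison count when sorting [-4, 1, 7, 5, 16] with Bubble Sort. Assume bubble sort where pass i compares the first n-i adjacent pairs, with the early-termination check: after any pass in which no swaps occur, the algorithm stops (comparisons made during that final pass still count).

Pass 1: compare adjacent pairs (0,1)..(3,4) = 4 comparison(s), 1 swap(s) -> [-4, 1, 5, 7, 16]
Pass 2: compare adjacent pairs (0,1)..(2,3) = 3 comparison(s), 0 swap(s) -> [-4, 1, 5, 7, 16]
No swaps in this pass, so bubble sort stops here.
Total comparisons: 4 + 3 = 7


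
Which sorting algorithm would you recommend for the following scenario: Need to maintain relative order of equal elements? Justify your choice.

Best choice: Merge sort or Insertion sort
Reason: Both are stable; quicksort and heapsort are not stable


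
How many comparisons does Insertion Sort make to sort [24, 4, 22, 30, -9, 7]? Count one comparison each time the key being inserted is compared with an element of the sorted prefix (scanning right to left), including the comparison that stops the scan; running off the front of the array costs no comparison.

Insert 4: 24 > 4 (shift), reached front = 1 comparison(s) -> [4, 24, 22, 30, -9, 7]
Insert 22: 24 > 22 (shift), 4 <= 22 (stop) = 2 comparison(s) -> [4, 22, 24, 30, -9, 7]
Insert 30: 24 <= 30 (stop) = 1 comparison(s) -> [4, 22, 24, 30, -9, 7]
Insert -9: 30 > -9 (shift), 24 > -9 (shift), 22 > -9 (shift), 4 > -9 (shift), reached front = 4 comparison(s) -> [-9, 4, 22, 24, 30, 7]
Insert 7: 30 > 7 (shift), 24 > 7 (shift), 22 > 7 (shift), 4 <= 7 (stop) = 4 comparison(s) -> [-9, 4, 7, 22, 24, 30]
Total comparisons: 1 + 2 + 1 + 4 + 4 = 12


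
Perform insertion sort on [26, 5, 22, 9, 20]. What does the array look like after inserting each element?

First element 26 is already 'sorted'
Insert 5: shifted 1 elements -> [5, 26, 22, 9, 20]
Insert 22: shifted 1 elements -> [5, 22, 26, 9, 20]
Insert 9: shifted 2 elements -> [5, 9, 22, 26, 20]
Insert 20: shifted 2 elements -> [5, 9, 20, 22, 26]


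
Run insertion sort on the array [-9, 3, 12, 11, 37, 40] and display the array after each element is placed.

First element -9 is already 'sorted'
Insert 3: shifted 0 elements -> [-9, 3, 12, 11, 37, 40]
Insert 12: shifted 0 elements -> [-9, 3, 12, 11, 37, 40]
Insert 11: shifted 1 elements -> [-9, 3, 11, 12, 37, 40]
Insert 37: shifted 0 elements -> [-9, 3, 11, 12, 37, 40]
Insert 40: shifted 0 elements -> [-9, 3, 11, 12, 37, 40]


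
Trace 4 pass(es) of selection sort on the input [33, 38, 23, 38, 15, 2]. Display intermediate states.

Pass 1: Select minimum 2 at index 5, swap -> [2, 38, 23, 38, 15, 33]
Pass 2: Select minimum 15 at index 4, swap -> [2, 15, 23, 38, 38, 33]
Pass 3: Select minimum 23 at index 2, swap -> [2, 15, 23, 38, 38, 33]
Pass 4: Select minimum 33 at index 5, swap -> [2, 15, 23, 33, 38, 38]


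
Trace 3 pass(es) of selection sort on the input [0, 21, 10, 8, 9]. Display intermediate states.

Pass 1: Select minimum 0 at index 0, swap -> [0, 21, 10, 8, 9]
Pass 2: Select minimum 8 at index 3, swap -> [0, 8, 10, 21, 9]
Pass 3: Select minimum 9 at index 4, swap -> [0, 8, 9, 21, 10]


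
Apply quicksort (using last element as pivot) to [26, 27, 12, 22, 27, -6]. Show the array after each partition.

Partition 1: pivot=-6 at index 0 -> [-6, 27, 12, 22, 27, 26]
Partition 2: pivot=26 at index 3 -> [-6, 12, 22, 26, 27, 27]
Partition 3: pivot=22 at index 2 -> [-6, 12, 22, 26, 27, 27]
Partition 4: pivot=27 at index 5 -> [-6, 12, 22, 26, 27, 27]


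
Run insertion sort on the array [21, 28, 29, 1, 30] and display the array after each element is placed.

First element 21 is already 'sorted'
Insert 28: shifted 0 elements -> [21, 28, 29, 1, 30]
Insert 29: shifted 0 elements -> [21, 28, 29, 1, 30]
Insert 1: shifted 3 elements -> [1, 21, 28, 29, 30]
Insert 30: shifted 0 elements -> [1, 21, 28, 29, 30]


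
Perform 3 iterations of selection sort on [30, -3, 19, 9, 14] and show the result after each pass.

Pass 1: Select minimum -3 at index 1, swap -> [-3, 30, 19, 9, 14]
Pass 2: Select minimum 9 at index 3, swap -> [-3, 9, 19, 30, 14]
Pass 3: Select minimum 14 at index 4, swap -> [-3, 9, 14, 30, 19]


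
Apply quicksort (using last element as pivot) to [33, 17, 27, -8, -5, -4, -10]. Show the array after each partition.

Partition 1: pivot=-10 at index 0 -> [-10, 17, 27, -8, -5, -4, 33]
Partition 2: pivot=33 at index 6 -> [-10, 17, 27, -8, -5, -4, 33]
Partition 3: pivot=-4 at index 3 -> [-10, -8, -5, -4, 27, 17, 33]
Partition 4: pivot=-5 at index 2 -> [-10, -8, -5, -4, 27, 17, 33]
Partition 5: pivot=17 at index 4 -> [-10, -8, -5, -4, 17, 27, 33]


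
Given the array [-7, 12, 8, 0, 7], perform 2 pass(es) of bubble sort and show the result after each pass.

After pass 1: [-7, 8, 0, 7, 12] (3 swaps)
After pass 2: [-7, 0, 7, 8, 12] (2 swaps)
Total swaps: 5


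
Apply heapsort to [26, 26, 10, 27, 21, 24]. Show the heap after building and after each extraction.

Build heap: [27, 26, 24, 26, 21, 10]
Extract 27: [26, 26, 24, 10, 21, 27]
Extract 26: [26, 21, 24, 10, 26, 27]
Extract 26: [24, 21, 10, 26, 26, 27]
Extract 24: [21, 10, 24, 26, 26, 27]
Extract 21: [10, 21, 24, 26, 26, 27]


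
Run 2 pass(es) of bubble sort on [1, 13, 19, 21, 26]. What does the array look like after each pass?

After pass 1: [1, 13, 19, 21, 26] (0 swaps)
After pass 2: [1, 13, 19, 21, 26] (0 swaps)
Total swaps: 0


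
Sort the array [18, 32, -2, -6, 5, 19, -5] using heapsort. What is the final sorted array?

Build heap: [32, 18, 19, -6, 5, -2, -5]
Extract 32: [19, 18, -2, -6, 5, -5, 32]
Extract 19: [18, 5, -2, -6, -5, 19, 32]
Extract 18: [5, -5, -2, -6, 18, 19, 32]
Extract 5: [-2, -5, -6, 5, 18, 19, 32]
Extract -2: [-5, -6, -2, 5, 18, 19, 32]
Extract -5: [-6, -5, -2, 5, 18, 19, 32]


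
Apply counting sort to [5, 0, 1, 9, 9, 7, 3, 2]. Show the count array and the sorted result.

Count array: [1, 1, 1, 1, 0, 1, 0, 1, 0, 2]
(count[i] = number of elements equal to i)
Cumulative count: [1, 2, 3, 4, 4, 5, 5, 6, 6, 8]
Sorted: [0, 1, 2, 3, 5, 7, 9, 9]


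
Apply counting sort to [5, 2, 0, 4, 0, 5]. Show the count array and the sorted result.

Count array: [2, 0, 1, 0, 1, 2]
(count[i] = number of elements equal to i)
Cumulative count: [2, 2, 3, 3, 4, 6]
Sorted: [0, 0, 2, 4, 5, 5]


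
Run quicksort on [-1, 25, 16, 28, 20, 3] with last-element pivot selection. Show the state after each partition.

Partition 1: pivot=3 at index 1 -> [-1, 3, 16, 28, 20, 25]
Partition 2: pivot=25 at index 4 -> [-1, 3, 16, 20, 25, 28]
Partition 3: pivot=20 at index 3 -> [-1, 3, 16, 20, 25, 28]


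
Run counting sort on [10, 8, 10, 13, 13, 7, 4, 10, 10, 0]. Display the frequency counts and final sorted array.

Count array: [1, 0, 0, 0, 1, 0, 0, 1, 1, 0, 4, 0, 0, 2]
(count[i] = number of elements equal to i)
Cumulative count: [1, 1, 1, 1, 2, 2, 2, 3, 4, 4, 8, 8, 8, 10]
Sorted: [0, 4, 7, 8, 10, 10, 10, 10, 13, 13]


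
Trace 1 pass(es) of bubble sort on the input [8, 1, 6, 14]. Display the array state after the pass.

After pass 1: [1, 6, 8, 14] (2 swaps)
Total swaps: 2


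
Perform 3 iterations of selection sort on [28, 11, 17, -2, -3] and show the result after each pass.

Pass 1: Select minimum -3 at index 4, swap -> [-3, 11, 17, -2, 28]
Pass 2: Select minimum -2 at index 3, swap -> [-3, -2, 17, 11, 28]
Pass 3: Select minimum 11 at index 3, swap -> [-3, -2, 11, 17, 28]


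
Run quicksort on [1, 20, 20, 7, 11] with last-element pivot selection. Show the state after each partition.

Partition 1: pivot=11 at index 2 -> [1, 7, 11, 20, 20]
Partition 2: pivot=7 at index 1 -> [1, 7, 11, 20, 20]
Partition 3: pivot=20 at index 4 -> [1, 7, 11, 20, 20]


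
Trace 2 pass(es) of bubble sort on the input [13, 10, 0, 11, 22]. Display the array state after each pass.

After pass 1: [10, 0, 11, 13, 22] (3 swaps)
After pass 2: [0, 10, 11, 13, 22] (1 swaps)
Total swaps: 4


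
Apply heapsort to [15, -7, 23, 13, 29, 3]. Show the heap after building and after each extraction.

Build heap: [29, 15, 23, 13, -7, 3]
Extract 29: [23, 15, 3, 13, -7, 29]
Extract 23: [15, 13, 3, -7, 23, 29]
Extract 15: [13, -7, 3, 15, 23, 29]
Extract 13: [3, -7, 13, 15, 23, 29]
Extract 3: [-7, 3, 13, 15, 23, 29]


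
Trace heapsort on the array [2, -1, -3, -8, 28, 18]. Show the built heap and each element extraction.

Build heap: [28, 2, 18, -8, -1, -3]
Extract 28: [18, 2, -3, -8, -1, 28]
Extract 18: [2, -1, -3, -8, 18, 28]
Extract 2: [-1, -8, -3, 2, 18, 28]
Extract -1: [-3, -8, -1, 2, 18, 28]
Extract -3: [-8, -3, -1, 2, 18, 28]


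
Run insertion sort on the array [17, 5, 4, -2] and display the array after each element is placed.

First element 17 is already 'sorted'
Insert 5: shifted 1 elements -> [5, 17, 4, -2]
Insert 4: shifted 2 elements -> [4, 5, 17, -2]
Insert -2: shifted 3 elements -> [-2, 4, 5, 17]


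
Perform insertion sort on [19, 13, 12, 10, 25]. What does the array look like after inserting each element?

First element 19 is already 'sorted'
Insert 13: shifted 1 elements -> [13, 19, 12, 10, 25]
Insert 12: shifted 2 elements -> [12, 13, 19, 10, 25]
Insert 10: shifted 3 elements -> [10, 12, 13, 19, 25]
Insert 25: shifted 0 elements -> [10, 12, 13, 19, 25]


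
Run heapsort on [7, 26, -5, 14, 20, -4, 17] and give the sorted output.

Build heap: [26, 20, 17, 14, 7, -4, -5]
Extract 26: [20, 14, 17, -5, 7, -4, 26]
Extract 20: [17, 14, -4, -5, 7, 20, 26]
Extract 17: [14, 7, -4, -5, 17, 20, 26]
Extract 14: [7, -5, -4, 14, 17, 20, 26]
Extract 7: [-4, -5, 7, 14, 17, 20, 26]
Extract -4: [-5, -4, 7, 14, 17, 20, 26]


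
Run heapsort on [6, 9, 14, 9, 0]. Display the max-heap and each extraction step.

Build heap: [14, 9, 6, 9, 0]
Extract 14: [9, 9, 6, 0, 14]
Extract 9: [9, 0, 6, 9, 14]
Extract 9: [6, 0, 9, 9, 14]
Extract 6: [0, 6, 9, 9, 14]


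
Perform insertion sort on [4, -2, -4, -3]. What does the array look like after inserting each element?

First element 4 is already 'sorted'
Insert -2: shifted 1 elements -> [-2, 4, -4, -3]
Insert -4: shifted 2 elements -> [-4, -2, 4, -3]
Insert -3: shifted 2 elements -> [-4, -3, -2, 4]


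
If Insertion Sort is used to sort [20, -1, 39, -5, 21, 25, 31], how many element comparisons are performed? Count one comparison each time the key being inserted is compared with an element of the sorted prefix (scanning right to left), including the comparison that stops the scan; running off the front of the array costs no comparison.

Insert -1: 20 > -1 (shift), reached front = 1 comparison(s) -> [-1, 20, 39, -5, 21, 25, 31]
Insert 39: 20 <= 39 (stop) = 1 comparison(s) -> [-1, 20, 39, -5, 21, 25, 31]
Insert -5: 39 > -5 (shift), 20 > -5 (shift), -1 > -5 (shift), reached front = 3 comparison(s) -> [-5, -1, 20, 39, 21, 25, 31]
Insert 21: 39 > 21 (shift), 20 <= 21 (stop) = 2 comparison(s) -> [-5, -1, 20, 21, 39, 25, 31]
Insert 25: 39 > 25 (shift), 21 <= 25 (stop) = 2 comparison(s) -> [-5, -1, 20, 21, 25, 39, 31]
Insert 31: 39 > 31 (shift), 25 <= 31 (stop) = 2 comparison(s) -> [-5, -1, 20, 21, 25, 31, 39]
Total comparisons: 1 + 1 + 3 + 2 + 2 + 2 = 11


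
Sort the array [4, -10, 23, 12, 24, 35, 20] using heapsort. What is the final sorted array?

Build heap: [35, 24, 23, 12, -10, 4, 20]
Extract 35: [24, 20, 23, 12, -10, 4, 35]
Extract 24: [23, 20, 4, 12, -10, 24, 35]
Extract 23: [20, 12, 4, -10, 23, 24, 35]
Extract 20: [12, -10, 4, 20, 23, 24, 35]
Extract 12: [4, -10, 12, 20, 23, 24, 35]
Extract 4: [-10, 4, 12, 20, 23, 24, 35]


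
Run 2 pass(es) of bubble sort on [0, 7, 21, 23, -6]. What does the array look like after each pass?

After pass 1: [0, 7, 21, -6, 23] (1 swaps)
After pass 2: [0, 7, -6, 21, 23] (1 swaps)
Total swaps: 2


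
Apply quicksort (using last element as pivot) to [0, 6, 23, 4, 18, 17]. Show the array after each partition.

Partition 1: pivot=17 at index 3 -> [0, 6, 4, 17, 18, 23]
Partition 2: pivot=4 at index 1 -> [0, 4, 6, 17, 18, 23]
Partition 3: pivot=23 at index 5 -> [0, 4, 6, 17, 18, 23]


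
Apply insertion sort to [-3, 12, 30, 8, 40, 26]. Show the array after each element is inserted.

First element -3 is already 'sorted'
Insert 12: shifted 0 elements -> [-3, 12, 30, 8, 40, 26]
Insert 30: shifted 0 elements -> [-3, 12, 30, 8, 40, 26]
Insert 8: shifted 2 elements -> [-3, 8, 12, 30, 40, 26]
Insert 40: shifted 0 elements -> [-3, 8, 12, 30, 40, 26]
Insert 26: shifted 2 elements -> [-3, 8, 12, 26, 30, 40]


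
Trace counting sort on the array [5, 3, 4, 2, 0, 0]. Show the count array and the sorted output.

Count array: [2, 0, 1, 1, 1, 1]
(count[i] = number of elements equal to i)
Cumulative count: [2, 2, 3, 4, 5, 6]
Sorted: [0, 0, 2, 3, 4, 5]


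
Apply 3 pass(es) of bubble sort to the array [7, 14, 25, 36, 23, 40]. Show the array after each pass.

After pass 1: [7, 14, 25, 23, 36, 40] (1 swaps)
After pass 2: [7, 14, 23, 25, 36, 40] (1 swaps)
After pass 3: [7, 14, 23, 25, 36, 40] (0 swaps)
Total swaps: 2


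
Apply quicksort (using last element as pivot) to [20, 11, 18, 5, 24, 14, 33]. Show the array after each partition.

Partition 1: pivot=33 at index 6 -> [20, 11, 18, 5, 24, 14, 33]
Partition 2: pivot=14 at index 2 -> [11, 5, 14, 20, 24, 18, 33]
Partition 3: pivot=5 at index 0 -> [5, 11, 14, 20, 24, 18, 33]
Partition 4: pivot=18 at index 3 -> [5, 11, 14, 18, 24, 20, 33]
Partition 5: pivot=20 at index 4 -> [5, 11, 14, 18, 20, 24, 33]


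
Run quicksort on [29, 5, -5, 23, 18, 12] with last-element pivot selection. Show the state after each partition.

Partition 1: pivot=12 at index 2 -> [5, -5, 12, 23, 18, 29]
Partition 2: pivot=-5 at index 0 -> [-5, 5, 12, 23, 18, 29]
Partition 3: pivot=29 at index 5 -> [-5, 5, 12, 23, 18, 29]
Partition 4: pivot=18 at index 3 -> [-5, 5, 12, 18, 23, 29]


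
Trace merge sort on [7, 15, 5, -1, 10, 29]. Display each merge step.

Divide and conquer:
  Merge [15] + [5] -> [5, 15]
  Merge [7] + [5, 15] -> [5, 7, 15]
  Merge [10] + [29] -> [10, 29]
  Merge [-1] + [10, 29] -> [-1, 10, 29]
  Merge [5, 7, 15] + [-1, 10, 29] -> [-1, 5, 7, 10, 15, 29]


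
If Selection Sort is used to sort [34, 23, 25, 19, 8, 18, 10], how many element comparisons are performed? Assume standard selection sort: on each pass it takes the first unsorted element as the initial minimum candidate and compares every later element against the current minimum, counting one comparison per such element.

Pass 1: scan indices 1..6 for the minimum = 6 comparison(s); min is 8, place at index 0 -> [8, 23, 25, 19, 34, 18, 10]
Pass 2: scan indices 2..6 for the minimum = 5 comparison(s); min is 10, place at index 1 -> [8, 10, 25, 19, 34, 18, 23]
Pass 3: scan indices 3..6 for the minimum = 4 comparison(s); min is 18, place at index 2 -> [8, 10, 18, 19, 34, 25, 23]
Pass 4: scan indices 4..6 for the minimum = 3 comparison(s); min is 19, place at index 3 -> [8, 10, 18, 19, 34, 25, 23]
Pass 5: scan indices 5..6 for the minimum = 2 comparison(s); min is 23, place at index 4 -> [8, 10, 18, 19, 23, 25, 34]
Pass 6: scan indices 6..6 for the minimum = 1 comparison(s); min is 25, place at index 5 -> [8, 10, 18, 19, 23, 25, 34]
Selection sort always scans the whole unsorted suffix, so the count is (n-1) + (n-2) + ... + 1 = n(n-1)/2 = 7*6/2 = 21 regardless of the input order.
Total comparisons: 6 + 5 + 4 + 3 + 2 + 1 = 21


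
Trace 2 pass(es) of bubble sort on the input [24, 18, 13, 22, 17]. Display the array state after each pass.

After pass 1: [18, 13, 22, 17, 24] (4 swaps)
After pass 2: [13, 18, 17, 22, 24] (2 swaps)
Total swaps: 6


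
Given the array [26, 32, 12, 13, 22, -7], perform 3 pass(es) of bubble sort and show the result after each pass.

After pass 1: [26, 12, 13, 22, -7, 32] (4 swaps)
After pass 2: [12, 13, 22, -7, 26, 32] (4 swaps)
After pass 3: [12, 13, -7, 22, 26, 32] (1 swaps)
Total swaps: 9


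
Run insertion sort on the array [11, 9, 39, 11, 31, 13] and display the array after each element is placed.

First element 11 is already 'sorted'
Insert 9: shifted 1 elements -> [9, 11, 39, 11, 31, 13]
Insert 39: shifted 0 elements -> [9, 11, 39, 11, 31, 13]
Insert 11: shifted 1 elements -> [9, 11, 11, 39, 31, 13]
Insert 31: shifted 1 elements -> [9, 11, 11, 31, 39, 13]
Insert 13: shifted 2 elements -> [9, 11, 11, 13, 31, 39]


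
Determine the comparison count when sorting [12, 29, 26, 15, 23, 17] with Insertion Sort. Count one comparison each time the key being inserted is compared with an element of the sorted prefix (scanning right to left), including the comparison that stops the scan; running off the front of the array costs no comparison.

Insert 29: 12 <= 29 (stop) = 1 comparison(s) -> [12, 29, 26, 15, 23, 17]
Insert 26: 29 > 26 (shift), 12 <= 26 (stop) = 2 comparison(s) -> [12, 26, 29, 15, 23, 17]
Insert 15: 29 > 15 (shift), 26 > 15 (shift), 12 <= 15 (stop) = 3 comparison(s) -> [12, 15, 26, 29, 23, 17]
Insert 23: 29 > 23 (shift), 26 > 23 (shift), 15 <= 23 (stop) = 3 comparison(s) -> [12, 15, 23, 26, 29, 17]
Insert 17: 29 > 17 (shift), 26 > 17 (shift), 23 > 17 (shift), 15 <= 17 (stop) = 4 comparison(s) -> [12, 15, 17, 23, 26, 29]
Total comparisons: 1 + 2 + 3 + 3 + 4 = 13


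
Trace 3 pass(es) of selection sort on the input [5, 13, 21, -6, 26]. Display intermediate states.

Pass 1: Select minimum -6 at index 3, swap -> [-6, 13, 21, 5, 26]
Pass 2: Select minimum 5 at index 3, swap -> [-6, 5, 21, 13, 26]
Pass 3: Select minimum 13 at index 3, swap -> [-6, 5, 13, 21, 26]


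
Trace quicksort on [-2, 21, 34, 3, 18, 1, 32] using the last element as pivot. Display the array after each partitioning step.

Partition 1: pivot=32 at index 5 -> [-2, 21, 3, 18, 1, 32, 34]
Partition 2: pivot=1 at index 1 -> [-2, 1, 3, 18, 21, 32, 34]
Partition 3: pivot=21 at index 4 -> [-2, 1, 3, 18, 21, 32, 34]
Partition 4: pivot=18 at index 3 -> [-2, 1, 3, 18, 21, 32, 34]


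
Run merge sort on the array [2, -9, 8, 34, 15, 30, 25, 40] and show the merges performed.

Divide and conquer:
  Merge [2] + [-9] -> [-9, 2]
  Merge [8] + [34] -> [8, 34]
  Merge [-9, 2] + [8, 34] -> [-9, 2, 8, 34]
  Merge [15] + [30] -> [15, 30]
  Merge [25] + [40] -> [25, 40]
  Merge [15, 30] + [25, 40] -> [15, 25, 30, 40]
  Merge [-9, 2, 8, 34] + [15, 25, 30, 40] -> [-9, 2, 8, 15, 25, 30, 34, 40]


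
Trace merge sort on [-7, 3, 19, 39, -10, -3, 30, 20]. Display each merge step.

Divide and conquer:
  Merge [-7] + [3] -> [-7, 3]
  Merge [19] + [39] -> [19, 39]
  Merge [-7, 3] + [19, 39] -> [-7, 3, 19, 39]
  Merge [-10] + [-3] -> [-10, -3]
  Merge [30] + [20] -> [20, 30]
  Merge [-10, -3] + [20, 30] -> [-10, -3, 20, 30]
  Merge [-7, 3, 19, 39] + [-10, -3, 20, 30] -> [-10, -7, -3, 3, 19, 20, 30, 39]


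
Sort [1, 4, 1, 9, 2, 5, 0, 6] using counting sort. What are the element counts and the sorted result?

Count array: [1, 2, 1, 0, 1, 1, 1, 0, 0, 1]
(count[i] = number of elements equal to i)
Cumulative count: [1, 3, 4, 4, 5, 6, 7, 7, 7, 8]
Sorted: [0, 1, 1, 2, 4, 5, 6, 9]


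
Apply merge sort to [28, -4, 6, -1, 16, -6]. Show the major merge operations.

Divide and conquer:
  Merge [-4] + [6] -> [-4, 6]
  Merge [28] + [-4, 6] -> [-4, 6, 28]
  Merge [16] + [-6] -> [-6, 16]
  Merge [-1] + [-6, 16] -> [-6, -1, 16]
  Merge [-4, 6, 28] + [-6, -1, 16] -> [-6, -4, -1, 6, 16, 28]


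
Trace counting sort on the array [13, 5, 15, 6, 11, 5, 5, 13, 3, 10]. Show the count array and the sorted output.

Count array: [0, 0, 0, 1, 0, 3, 1, 0, 0, 0, 1, 1, 0, 2, 0, 1]
(count[i] = number of elements equal to i)
Cumulative count: [0, 0, 0, 1, 1, 4, 5, 5, 5, 5, 6, 7, 7, 9, 9, 10]
Sorted: [3, 5, 5, 5, 6, 10, 11, 13, 13, 15]


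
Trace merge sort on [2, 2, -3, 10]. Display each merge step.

Divide and conquer:
  Merge [2] + [2] -> [2, 2]
  Merge [-3] + [10] -> [-3, 10]
  Merge [2, 2] + [-3, 10] -> [-3, 2, 2, 10]


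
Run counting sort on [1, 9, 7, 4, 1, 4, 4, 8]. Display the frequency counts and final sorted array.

Count array: [0, 2, 0, 0, 3, 0, 0, 1, 1, 1]
(count[i] = number of elements equal to i)
Cumulative count: [0, 2, 2, 2, 5, 5, 5, 6, 7, 8]
Sorted: [1, 1, 4, 4, 4, 7, 8, 9]


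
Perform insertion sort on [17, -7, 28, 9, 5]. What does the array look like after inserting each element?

First element 17 is already 'sorted'
Insert -7: shifted 1 elements -> [-7, 17, 28, 9, 5]
Insert 28: shifted 0 elements -> [-7, 17, 28, 9, 5]
Insert 9: shifted 2 elements -> [-7, 9, 17, 28, 5]
Insert 5: shifted 3 elements -> [-7, 5, 9, 17, 28]


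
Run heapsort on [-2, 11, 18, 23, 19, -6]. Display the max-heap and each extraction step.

Build heap: [23, 19, 18, 11, -2, -6]
Extract 23: [19, 11, 18, -6, -2, 23]
Extract 19: [18, 11, -2, -6, 19, 23]
Extract 18: [11, -6, -2, 18, 19, 23]
Extract 11: [-2, -6, 11, 18, 19, 23]
Extract -2: [-6, -2, 11, 18, 19, 23]


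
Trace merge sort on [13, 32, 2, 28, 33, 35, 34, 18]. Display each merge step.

Divide and conquer:
  Merge [13] + [32] -> [13, 32]
  Merge [2] + [28] -> [2, 28]
  Merge [13, 32] + [2, 28] -> [2, 13, 28, 32]
  Merge [33] + [35] -> [33, 35]
  Merge [34] + [18] -> [18, 34]
  Merge [33, 35] + [18, 34] -> [18, 33, 34, 35]
  Merge [2, 13, 28, 32] + [18, 33, 34, 35] -> [2, 13, 18, 28, 32, 33, 34, 35]


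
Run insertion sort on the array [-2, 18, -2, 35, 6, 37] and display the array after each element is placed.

First element -2 is already 'sorted'
Insert 18: shifted 0 elements -> [-2, 18, -2, 35, 6, 37]
Insert -2: shifted 1 elements -> [-2, -2, 18, 35, 6, 37]
Insert 35: shifted 0 elements -> [-2, -2, 18, 35, 6, 37]
Insert 6: shifted 2 elements -> [-2, -2, 6, 18, 35, 37]
Insert 37: shifted 0 elements -> [-2, -2, 6, 18, 35, 37]


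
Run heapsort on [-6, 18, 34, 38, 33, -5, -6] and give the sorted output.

Build heap: [38, 33, 34, 18, -6, -5, -6]
Extract 38: [34, 33, -5, 18, -6, -6, 38]
Extract 34: [33, 18, -5, -6, -6, 34, 38]
Extract 33: [18, -6, -5, -6, 33, 34, 38]
Extract 18: [-5, -6, -6, 18, 33, 34, 38]
Extract -5: [-6, -6, -5, 18, 33, 34, 38]
Extract -6: [-6, -6, -5, 18, 33, 34, 38]


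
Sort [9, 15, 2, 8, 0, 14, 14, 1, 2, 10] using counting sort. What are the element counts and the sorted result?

Count array: [1, 1, 2, 0, 0, 0, 0, 0, 1, 1, 1, 0, 0, 0, 2, 1]
(count[i] = number of elements equal to i)
Cumulative count: [1, 2, 4, 4, 4, 4, 4, 4, 5, 6, 7, 7, 7, 7, 9, 10]
Sorted: [0, 1, 2, 2, 8, 9, 10, 14, 14, 15]


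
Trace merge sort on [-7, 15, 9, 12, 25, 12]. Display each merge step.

Divide and conquer:
  Merge [15] + [9] -> [9, 15]
  Merge [-7] + [9, 15] -> [-7, 9, 15]
  Merge [25] + [12] -> [12, 25]
  Merge [12] + [12, 25] -> [12, 12, 25]
  Merge [-7, 9, 15] + [12, 12, 25] -> [-7, 9, 12, 12, 15, 25]


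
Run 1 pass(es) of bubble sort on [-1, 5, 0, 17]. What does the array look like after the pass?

After pass 1: [-1, 0, 5, 17] (1 swaps)
Total swaps: 1


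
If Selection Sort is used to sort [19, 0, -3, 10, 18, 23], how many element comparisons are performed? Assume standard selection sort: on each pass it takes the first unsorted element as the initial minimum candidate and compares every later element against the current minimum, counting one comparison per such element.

Pass 1: scan indices 1..5 for the minimum = 5 comparison(s); min is -3, place at index 0 -> [-3, 0, 19, 10, 18, 23]
Pass 2: scan indices 2..5 for the minimum = 4 comparison(s); min is 0, place at index 1 -> [-3, 0, 19, 10, 18, 23]
Pass 3: scan indices 3..5 for the minimum = 3 comparison(s); min is 10, place at index 2 -> [-3, 0, 10, 19, 18, 23]
Pass 4: scan indices 4..5 for the minimum = 2 comparison(s); min is 18, place at index 3 -> [-3, 0, 10, 18, 19, 23]
Pass 5: scan indices 5..5 for the minimum = 1 comparison(s); min is 19, place at index 4 -> [-3, 0, 10, 18, 19, 23]
Selection sort always scans the whole unsorted suffix, so the count is (n-1) + (n-2) + ... + 1 = n(n-1)/2 = 6*5/2 = 15 regardless of the input order.
Total comparisons: 5 + 4 + 3 + 2 + 1 = 15


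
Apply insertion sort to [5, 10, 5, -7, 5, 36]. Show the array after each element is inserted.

First element 5 is already 'sorted'
Insert 10: shifted 0 elements -> [5, 10, 5, -7, 5, 36]
Insert 5: shifted 1 elements -> [5, 5, 10, -7, 5, 36]
Insert -7: shifted 3 elements -> [-7, 5, 5, 10, 5, 36]
Insert 5: shifted 1 elements -> [-7, 5, 5, 5, 10, 36]
Insert 36: shifted 0 elements -> [-7, 5, 5, 5, 10, 36]


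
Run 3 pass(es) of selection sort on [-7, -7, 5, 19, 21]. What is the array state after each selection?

Pass 1: Select minimum -7 at index 0, swap -> [-7, -7, 5, 19, 21]
Pass 2: Select minimum -7 at index 1, swap -> [-7, -7, 5, 19, 21]
Pass 3: Select minimum 5 at index 2, swap -> [-7, -7, 5, 19, 21]


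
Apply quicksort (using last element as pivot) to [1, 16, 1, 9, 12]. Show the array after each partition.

Partition 1: pivot=12 at index 3 -> [1, 1, 9, 12, 16]
Partition 2: pivot=9 at index 2 -> [1, 1, 9, 12, 16]
Partition 3: pivot=1 at index 1 -> [1, 1, 9, 12, 16]


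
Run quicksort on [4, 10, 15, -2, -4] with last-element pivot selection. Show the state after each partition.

Partition 1: pivot=-4 at index 0 -> [-4, 10, 15, -2, 4]
Partition 2: pivot=4 at index 2 -> [-4, -2, 4, 10, 15]
Partition 3: pivot=15 at index 4 -> [-4, -2, 4, 10, 15]


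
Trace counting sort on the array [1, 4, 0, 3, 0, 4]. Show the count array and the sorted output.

Count array: [2, 1, 0, 1, 2]
(count[i] = number of elements equal to i)
Cumulative count: [2, 3, 3, 4, 6]
Sorted: [0, 0, 1, 3, 4, 4]


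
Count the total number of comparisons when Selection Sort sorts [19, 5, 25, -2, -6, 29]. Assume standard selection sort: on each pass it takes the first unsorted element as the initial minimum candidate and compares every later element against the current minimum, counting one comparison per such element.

Pass 1: scan indices 1..5 for the minimum = 5 comparison(s); min is -6, place at index 0 -> [-6, 5, 25, -2, 19, 29]
Pass 2: scan indices 2..5 for the minimum = 4 comparison(s); min is -2, place at index 1 -> [-6, -2, 25, 5, 19, 29]
Pass 3: scan indices 3..5 for the minimum = 3 comparison(s); min is 5, place at index 2 -> [-6, -2, 5, 25, 19, 29]
Pass 4: scan indices 4..5 for the minimum = 2 comparison(s); min is 19, place at index 3 -> [-6, -2, 5, 19, 25, 29]
Pass 5: scan indices 5..5 for the minimum = 1 comparison(s); min is 25, place at index 4 -> [-6, -2, 5, 19, 25, 29]
Selection sort always scans the whole unsorted suffix, so the count is (n-1) + (n-2) + ... + 1 = n(n-1)/2 = 6*5/2 = 15 regardless of the input order.
Total comparisons: 5 + 4 + 3 + 2 + 1 = 15


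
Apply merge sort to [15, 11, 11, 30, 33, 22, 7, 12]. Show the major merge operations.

Divide and conquer:
  Merge [15] + [11] -> [11, 15]
  Merge [11] + [30] -> [11, 30]
  Merge [11, 15] + [11, 30] -> [11, 11, 15, 30]
  Merge [33] + [22] -> [22, 33]
  Merge [7] + [12] -> [7, 12]
  Merge [22, 33] + [7, 12] -> [7, 12, 22, 33]
  Merge [11, 11, 15, 30] + [7, 12, 22, 33] -> [7, 11, 11, 12, 15, 22, 30, 33]


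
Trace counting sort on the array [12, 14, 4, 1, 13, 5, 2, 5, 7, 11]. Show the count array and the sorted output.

Count array: [0, 1, 1, 0, 1, 2, 0, 1, 0, 0, 0, 1, 1, 1, 1]
(count[i] = number of elements equal to i)
Cumulative count: [0, 1, 2, 2, 3, 5, 5, 6, 6, 6, 6, 7, 8, 9, 10]
Sorted: [1, 2, 4, 5, 5, 7, 11, 12, 13, 14]


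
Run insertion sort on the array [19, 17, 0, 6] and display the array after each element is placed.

First element 19 is already 'sorted'
Insert 17: shifted 1 elements -> [17, 19, 0, 6]
Insert 0: shifted 2 elements -> [0, 17, 19, 6]
Insert 6: shifted 2 elements -> [0, 6, 17, 19]


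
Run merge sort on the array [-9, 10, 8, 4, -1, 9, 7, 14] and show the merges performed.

Divide and conquer:
  Merge [-9] + [10] -> [-9, 10]
  Merge [8] + [4] -> [4, 8]
  Merge [-9, 10] + [4, 8] -> [-9, 4, 8, 10]
  Merge [-1] + [9] -> [-1, 9]
  Merge [7] + [14] -> [7, 14]
  Merge [-1, 9] + [7, 14] -> [-1, 7, 9, 14]
  Merge [-9, 4, 8, 10] + [-1, 7, 9, 14] -> [-9, -1, 4, 7, 8, 9, 10, 14]


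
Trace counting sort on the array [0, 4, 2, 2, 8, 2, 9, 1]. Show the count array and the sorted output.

Count array: [1, 1, 3, 0, 1, 0, 0, 0, 1, 1]
(count[i] = number of elements equal to i)
Cumulative count: [1, 2, 5, 5, 6, 6, 6, 6, 7, 8]
Sorted: [0, 1, 2, 2, 2, 4, 8, 9]


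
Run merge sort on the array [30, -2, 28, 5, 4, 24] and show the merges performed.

Divide and conquer:
  Merge [-2] + [28] -> [-2, 28]
  Merge [30] + [-2, 28] -> [-2, 28, 30]
  Merge [4] + [24] -> [4, 24]
  Merge [5] + [4, 24] -> [4, 5, 24]
  Merge [-2, 28, 30] + [4, 5, 24] -> [-2, 4, 5, 24, 28, 30]


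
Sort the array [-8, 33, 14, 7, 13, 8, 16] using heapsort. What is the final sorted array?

Build heap: [33, 13, 16, 7, -8, 8, 14]
Extract 33: [16, 13, 14, 7, -8, 8, 33]
Extract 16: [14, 13, 8, 7, -8, 16, 33]
Extract 14: [13, 7, 8, -8, 14, 16, 33]
Extract 13: [8, 7, -8, 13, 14, 16, 33]
Extract 8: [7, -8, 8, 13, 14, 16, 33]
Extract 7: [-8, 7, 8, 13, 14, 16, 33]


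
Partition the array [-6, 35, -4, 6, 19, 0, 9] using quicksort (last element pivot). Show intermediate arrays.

Partition 1: pivot=9 at index 4 -> [-6, -4, 6, 0, 9, 35, 19]
Partition 2: pivot=0 at index 2 -> [-6, -4, 0, 6, 9, 35, 19]
Partition 3: pivot=-4 at index 1 -> [-6, -4, 0, 6, 9, 35, 19]
Partition 4: pivot=19 at index 5 -> [-6, -4, 0, 6, 9, 19, 35]


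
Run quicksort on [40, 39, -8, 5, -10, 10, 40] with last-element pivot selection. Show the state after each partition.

Partition 1: pivot=40 at index 6 -> [40, 39, -8, 5, -10, 10, 40]
Partition 2: pivot=10 at index 3 -> [-8, 5, -10, 10, 40, 39, 40]
Partition 3: pivot=-10 at index 0 -> [-10, 5, -8, 10, 40, 39, 40]
Partition 4: pivot=-8 at index 1 -> [-10, -8, 5, 10, 40, 39, 40]
Partition 5: pivot=39 at index 4 -> [-10, -8, 5, 10, 39, 40, 40]


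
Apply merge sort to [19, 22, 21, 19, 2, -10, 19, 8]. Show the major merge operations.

Divide and conquer:
  Merge [19] + [22] -> [19, 22]
  Merge [21] + [19] -> [19, 21]
  Merge [19, 22] + [19, 21] -> [19, 19, 21, 22]
  Merge [2] + [-10] -> [-10, 2]
  Merge [19] + [8] -> [8, 19]
  Merge [-10, 2] + [8, 19] -> [-10, 2, 8, 19]
  Merge [19, 19, 21, 22] + [-10, 2, 8, 19] -> [-10, 2, 8, 19, 19, 19, 21, 22]


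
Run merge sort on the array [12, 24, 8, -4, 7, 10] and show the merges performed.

Divide and conquer:
  Merge [24] + [8] -> [8, 24]
  Merge [12] + [8, 24] -> [8, 12, 24]
  Merge [7] + [10] -> [7, 10]
  Merge [-4] + [7, 10] -> [-4, 7, 10]
  Merge [8, 12, 24] + [-4, 7, 10] -> [-4, 7, 8, 10, 12, 24]


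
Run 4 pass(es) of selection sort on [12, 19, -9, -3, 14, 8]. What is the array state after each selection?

Pass 1: Select minimum -9 at index 2, swap -> [-9, 19, 12, -3, 14, 8]
Pass 2: Select minimum -3 at index 3, swap -> [-9, -3, 12, 19, 14, 8]
Pass 3: Select minimum 8 at index 5, swap -> [-9, -3, 8, 19, 14, 12]
Pass 4: Select minimum 12 at index 5, swap -> [-9, -3, 8, 12, 14, 19]


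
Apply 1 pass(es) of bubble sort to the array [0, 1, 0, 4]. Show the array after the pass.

After pass 1: [0, 0, 1, 4] (1 swaps)
Total swaps: 1


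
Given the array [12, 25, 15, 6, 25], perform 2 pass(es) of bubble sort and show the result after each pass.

After pass 1: [12, 15, 6, 25, 25] (2 swaps)
After pass 2: [12, 6, 15, 25, 25] (1 swaps)
Total swaps: 3


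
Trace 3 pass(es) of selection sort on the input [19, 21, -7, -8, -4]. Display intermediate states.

Pass 1: Select minimum -8 at index 3, swap -> [-8, 21, -7, 19, -4]
Pass 2: Select minimum -7 at index 2, swap -> [-8, -7, 21, 19, -4]
Pass 3: Select minimum -4 at index 4, swap -> [-8, -7, -4, 19, 21]


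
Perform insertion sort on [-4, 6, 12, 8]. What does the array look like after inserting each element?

First element -4 is already 'sorted'
Insert 6: shifted 0 elements -> [-4, 6, 12, 8]
Insert 12: shifted 0 elements -> [-4, 6, 12, 8]
Insert 8: shifted 1 elements -> [-4, 6, 8, 12]


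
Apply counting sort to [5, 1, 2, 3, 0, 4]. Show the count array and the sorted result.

Count array: [1, 1, 1, 1, 1, 1]
(count[i] = number of elements equal to i)
Cumulative count: [1, 2, 3, 4, 5, 6]
Sorted: [0, 1, 2, 3, 4, 5]


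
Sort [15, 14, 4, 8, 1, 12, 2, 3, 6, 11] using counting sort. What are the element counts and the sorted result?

Count array: [0, 1, 1, 1, 1, 0, 1, 0, 1, 0, 0, 1, 1, 0, 1, 1]
(count[i] = number of elements equal to i)
Cumulative count: [0, 1, 2, 3, 4, 4, 5, 5, 6, 6, 6, 7, 8, 8, 9, 10]
Sorted: [1, 2, 3, 4, 6, 8, 11, 12, 14, 15]


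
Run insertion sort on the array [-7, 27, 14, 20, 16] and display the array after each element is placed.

First element -7 is already 'sorted'
Insert 27: shifted 0 elements -> [-7, 27, 14, 20, 16]
Insert 14: shifted 1 elements -> [-7, 14, 27, 20, 16]
Insert 20: shifted 1 elements -> [-7, 14, 20, 27, 16]
Insert 16: shifted 2 elements -> [-7, 14, 16, 20, 27]


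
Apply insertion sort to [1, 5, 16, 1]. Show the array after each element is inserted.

First element 1 is already 'sorted'
Insert 5: shifted 0 elements -> [1, 5, 16, 1]
Insert 16: shifted 0 elements -> [1, 5, 16, 1]
Insert 1: shifted 2 elements -> [1, 1, 5, 16]


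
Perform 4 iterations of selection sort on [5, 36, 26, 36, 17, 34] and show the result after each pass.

Pass 1: Select minimum 5 at index 0, swap -> [5, 36, 26, 36, 17, 34]
Pass 2: Select minimum 17 at index 4, swap -> [5, 17, 26, 36, 36, 34]
Pass 3: Select minimum 26 at index 2, swap -> [5, 17, 26, 36, 36, 34]
Pass 4: Select minimum 34 at index 5, swap -> [5, 17, 26, 34, 36, 36]


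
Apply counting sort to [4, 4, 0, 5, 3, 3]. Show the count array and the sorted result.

Count array: [1, 0, 0, 2, 2, 1]
(count[i] = number of elements equal to i)
Cumulative count: [1, 1, 1, 3, 5, 6]
Sorted: [0, 3, 3, 4, 4, 5]


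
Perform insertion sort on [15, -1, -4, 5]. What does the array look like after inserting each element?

First element 15 is already 'sorted'
Insert -1: shifted 1 elements -> [-1, 15, -4, 5]
Insert -4: shifted 2 elements -> [-4, -1, 15, 5]
Insert 5: shifted 1 elements -> [-4, -1, 5, 15]


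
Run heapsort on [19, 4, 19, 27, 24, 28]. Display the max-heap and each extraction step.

Build heap: [28, 27, 19, 4, 24, 19]
Extract 28: [27, 24, 19, 4, 19, 28]
Extract 27: [24, 19, 19, 4, 27, 28]
Extract 24: [19, 4, 19, 24, 27, 28]
Extract 19: [19, 4, 19, 24, 27, 28]
Extract 19: [4, 19, 19, 24, 27, 28]


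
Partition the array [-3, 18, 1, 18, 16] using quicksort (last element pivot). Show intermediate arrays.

Partition 1: pivot=16 at index 2 -> [-3, 1, 16, 18, 18]
Partition 2: pivot=1 at index 1 -> [-3, 1, 16, 18, 18]
Partition 3: pivot=18 at index 4 -> [-3, 1, 16, 18, 18]


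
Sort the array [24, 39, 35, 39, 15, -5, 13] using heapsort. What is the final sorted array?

Build heap: [39, 39, 35, 24, 15, -5, 13]
Extract 39: [39, 24, 35, 13, 15, -5, 39]
Extract 39: [35, 24, -5, 13, 15, 39, 39]
Extract 35: [24, 15, -5, 13, 35, 39, 39]
Extract 24: [15, 13, -5, 24, 35, 39, 39]
Extract 15: [13, -5, 15, 24, 35, 39, 39]
Extract 13: [-5, 13, 15, 24, 35, 39, 39]


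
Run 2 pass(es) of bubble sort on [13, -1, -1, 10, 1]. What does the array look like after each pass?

After pass 1: [-1, -1, 10, 1, 13] (4 swaps)
After pass 2: [-1, -1, 1, 10, 13] (1 swaps)
Total swaps: 5


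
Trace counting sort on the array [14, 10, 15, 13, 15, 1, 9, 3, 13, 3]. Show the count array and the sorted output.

Count array: [0, 1, 0, 2, 0, 0, 0, 0, 0, 1, 1, 0, 0, 2, 1, 2]
(count[i] = number of elements equal to i)
Cumulative count: [0, 1, 1, 3, 3, 3, 3, 3, 3, 4, 5, 5, 5, 7, 8, 10]
Sorted: [1, 3, 3, 9, 10, 13, 13, 14, 15, 15]


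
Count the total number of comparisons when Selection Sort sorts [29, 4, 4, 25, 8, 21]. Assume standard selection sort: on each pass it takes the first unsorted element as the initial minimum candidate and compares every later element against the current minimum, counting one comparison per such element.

Pass 1: scan indices 1..5 for the minimum = 5 comparison(s); min is 4, place at index 0 -> [4, 29, 4, 25, 8, 21]
Pass 2: scan indices 2..5 for the minimum = 4 comparison(s); min is 4, place at index 1 -> [4, 4, 29, 25, 8, 21]
Pass 3: scan indices 3..5 for the minimum = 3 comparison(s); min is 8, place at index 2 -> [4, 4, 8, 25, 29, 21]
Pass 4: scan indices 4..5 for the minimum = 2 comparison(s); min is 21, place at index 3 -> [4, 4, 8, 21, 29, 25]
Pass 5: scan indices 5..5 for the minimum = 1 comparison(s); min is 25, place at index 4 -> [4, 4, 8, 21, 25, 29]
Selection sort always scans the whole unsorted suffix, so the count is (n-1) + (n-2) + ... + 1 = n(n-1)/2 = 6*5/2 = 15 regardless of the input order.
Total comparisons: 5 + 4 + 3 + 2 + 1 = 15


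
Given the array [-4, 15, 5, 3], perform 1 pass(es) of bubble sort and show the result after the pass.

After pass 1: [-4, 5, 3, 15] (2 swaps)
Total swaps: 2


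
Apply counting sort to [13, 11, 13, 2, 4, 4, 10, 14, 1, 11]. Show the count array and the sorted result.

Count array: [0, 1, 1, 0, 2, 0, 0, 0, 0, 0, 1, 2, 0, 2, 1]
(count[i] = number of elements equal to i)
Cumulative count: [0, 1, 2, 2, 4, 4, 4, 4, 4, 4, 5, 7, 7, 9, 10]
Sorted: [1, 2, 4, 4, 10, 11, 11, 13, 13, 14]


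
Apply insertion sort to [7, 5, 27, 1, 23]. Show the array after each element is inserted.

First element 7 is already 'sorted'
Insert 5: shifted 1 elements -> [5, 7, 27, 1, 23]
Insert 27: shifted 0 elements -> [5, 7, 27, 1, 23]
Insert 1: shifted 3 elements -> [1, 5, 7, 27, 23]
Insert 23: shifted 1 elements -> [1, 5, 7, 23, 27]


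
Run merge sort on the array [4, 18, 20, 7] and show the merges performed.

Divide and conquer:
  Merge [4] + [18] -> [4, 18]
  Merge [20] + [7] -> [7, 20]
  Merge [4, 18] + [7, 20] -> [4, 7, 18, 20]


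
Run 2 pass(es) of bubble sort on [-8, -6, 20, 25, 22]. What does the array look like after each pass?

After pass 1: [-8, -6, 20, 22, 25] (1 swaps)
After pass 2: [-8, -6, 20, 22, 25] (0 swaps)
Total swaps: 1


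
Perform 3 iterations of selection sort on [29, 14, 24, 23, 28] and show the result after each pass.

Pass 1: Select minimum 14 at index 1, swap -> [14, 29, 24, 23, 28]
Pass 2: Select minimum 23 at index 3, swap -> [14, 23, 24, 29, 28]
Pass 3: Select minimum 24 at index 2, swap -> [14, 23, 24, 29, 28]
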